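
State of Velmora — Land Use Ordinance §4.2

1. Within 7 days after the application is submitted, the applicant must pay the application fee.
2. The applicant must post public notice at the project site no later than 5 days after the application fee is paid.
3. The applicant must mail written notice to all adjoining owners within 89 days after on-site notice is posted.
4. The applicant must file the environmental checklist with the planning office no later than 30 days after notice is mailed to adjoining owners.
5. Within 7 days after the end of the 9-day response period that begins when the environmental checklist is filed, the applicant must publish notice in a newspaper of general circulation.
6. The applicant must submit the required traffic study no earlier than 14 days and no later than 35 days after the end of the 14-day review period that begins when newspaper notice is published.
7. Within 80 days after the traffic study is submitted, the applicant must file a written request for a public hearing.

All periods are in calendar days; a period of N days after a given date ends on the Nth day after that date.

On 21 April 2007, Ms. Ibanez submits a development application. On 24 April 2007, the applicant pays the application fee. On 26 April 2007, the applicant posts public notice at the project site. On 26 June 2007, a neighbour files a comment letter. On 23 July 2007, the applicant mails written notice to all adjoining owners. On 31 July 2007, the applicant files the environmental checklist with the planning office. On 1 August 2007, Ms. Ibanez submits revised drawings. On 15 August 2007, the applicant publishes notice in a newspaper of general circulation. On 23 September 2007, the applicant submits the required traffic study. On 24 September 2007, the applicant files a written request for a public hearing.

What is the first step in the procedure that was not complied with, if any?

(1) due by 21 April 2007 + 7 days = 28 April 2007; completed 24 April 2007, before the deadline.
(2) due by 24 April 2007 + 5 days = 29 April 2007; completed 26 April 2007, before the deadline.
(3) due by 26 April 2007 + 89 days = 24 July 2007; 23 July 2007 is within that limit.
(4) due by 23 July 2007 + 30 days = 22 August 2007; completed 31 July 2007, before the deadline.
(5) due by 9 August 2007 + 7 days = 16 August 2007; 15 August 2007 is within that limit.
(6) the permitted window runs from 29 August 2007 + 14 = 12 September 2007 to 29 August 2007 + 35 = 3 October 2007; 23 September 2007 falls inside that range.
(7) due by 23 September 2007 + 80 days = 12 December 2007; 24 September 2007 is within that limit.

None — every step was satisfied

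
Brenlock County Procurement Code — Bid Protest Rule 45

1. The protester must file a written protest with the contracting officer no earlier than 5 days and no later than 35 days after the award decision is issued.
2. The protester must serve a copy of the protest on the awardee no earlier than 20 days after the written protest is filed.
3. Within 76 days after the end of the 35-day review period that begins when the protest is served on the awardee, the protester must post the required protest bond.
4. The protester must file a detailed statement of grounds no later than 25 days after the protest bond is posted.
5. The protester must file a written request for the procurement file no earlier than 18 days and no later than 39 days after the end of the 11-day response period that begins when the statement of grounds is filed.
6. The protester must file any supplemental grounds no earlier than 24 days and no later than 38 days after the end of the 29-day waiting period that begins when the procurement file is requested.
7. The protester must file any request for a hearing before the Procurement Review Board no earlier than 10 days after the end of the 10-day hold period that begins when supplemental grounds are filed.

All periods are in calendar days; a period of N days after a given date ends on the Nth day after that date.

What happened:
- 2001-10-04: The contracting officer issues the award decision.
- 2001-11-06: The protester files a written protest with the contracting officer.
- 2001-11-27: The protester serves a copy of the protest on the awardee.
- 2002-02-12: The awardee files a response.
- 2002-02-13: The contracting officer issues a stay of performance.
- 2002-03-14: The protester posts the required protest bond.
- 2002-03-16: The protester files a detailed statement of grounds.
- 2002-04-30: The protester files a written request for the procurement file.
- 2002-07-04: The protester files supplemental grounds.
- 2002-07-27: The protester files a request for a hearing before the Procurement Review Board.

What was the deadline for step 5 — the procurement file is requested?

2002-05-05

The statement of grounds is filed on 2002-03-16; the 11-day response period therefore ends 2002-03-27, and step 5 runs from that date. The window is 18–39 days after 2002-03-27; it closes on 2002-05-05.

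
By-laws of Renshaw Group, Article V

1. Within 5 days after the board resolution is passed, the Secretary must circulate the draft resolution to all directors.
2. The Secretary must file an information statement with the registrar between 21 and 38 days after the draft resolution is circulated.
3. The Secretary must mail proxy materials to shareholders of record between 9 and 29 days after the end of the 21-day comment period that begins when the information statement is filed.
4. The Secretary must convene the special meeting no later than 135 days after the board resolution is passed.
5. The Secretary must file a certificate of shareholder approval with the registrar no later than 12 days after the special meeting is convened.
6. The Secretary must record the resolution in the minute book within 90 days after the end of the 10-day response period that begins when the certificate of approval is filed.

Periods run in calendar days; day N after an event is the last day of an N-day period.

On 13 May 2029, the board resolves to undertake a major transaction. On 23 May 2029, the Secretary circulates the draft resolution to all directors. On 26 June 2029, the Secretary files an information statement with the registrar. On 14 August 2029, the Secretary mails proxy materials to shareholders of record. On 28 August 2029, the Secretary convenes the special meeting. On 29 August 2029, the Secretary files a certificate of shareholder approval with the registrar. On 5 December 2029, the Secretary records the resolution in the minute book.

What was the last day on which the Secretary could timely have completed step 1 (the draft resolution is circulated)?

Step 1 runs from 13 May 2029, when the board resolution is passed. 5 days after 13 May 2029 is 18 May 2029.

18 May 2029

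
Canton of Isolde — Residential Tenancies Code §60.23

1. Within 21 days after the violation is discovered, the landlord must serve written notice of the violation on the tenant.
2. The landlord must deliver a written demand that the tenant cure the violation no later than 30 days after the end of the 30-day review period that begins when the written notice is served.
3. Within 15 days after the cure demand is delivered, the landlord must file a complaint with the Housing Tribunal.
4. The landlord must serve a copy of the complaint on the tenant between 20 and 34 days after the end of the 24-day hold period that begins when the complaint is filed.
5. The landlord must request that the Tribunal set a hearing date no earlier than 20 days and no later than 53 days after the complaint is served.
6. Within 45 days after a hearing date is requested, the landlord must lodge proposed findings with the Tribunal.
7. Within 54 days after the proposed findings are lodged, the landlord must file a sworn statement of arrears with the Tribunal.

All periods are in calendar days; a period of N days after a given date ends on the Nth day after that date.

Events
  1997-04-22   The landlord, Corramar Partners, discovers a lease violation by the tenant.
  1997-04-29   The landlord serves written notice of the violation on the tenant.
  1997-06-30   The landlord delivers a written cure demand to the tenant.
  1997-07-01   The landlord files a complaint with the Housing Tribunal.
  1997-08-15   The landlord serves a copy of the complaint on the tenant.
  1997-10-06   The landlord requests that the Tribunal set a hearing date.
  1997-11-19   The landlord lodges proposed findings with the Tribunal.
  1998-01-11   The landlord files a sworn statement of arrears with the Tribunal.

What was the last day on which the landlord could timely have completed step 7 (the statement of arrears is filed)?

1998-01-12

Step 7 runs from 1997-11-19, when the proposed findings are lodged. 54 days after 1997-11-19 is 1998-01-12.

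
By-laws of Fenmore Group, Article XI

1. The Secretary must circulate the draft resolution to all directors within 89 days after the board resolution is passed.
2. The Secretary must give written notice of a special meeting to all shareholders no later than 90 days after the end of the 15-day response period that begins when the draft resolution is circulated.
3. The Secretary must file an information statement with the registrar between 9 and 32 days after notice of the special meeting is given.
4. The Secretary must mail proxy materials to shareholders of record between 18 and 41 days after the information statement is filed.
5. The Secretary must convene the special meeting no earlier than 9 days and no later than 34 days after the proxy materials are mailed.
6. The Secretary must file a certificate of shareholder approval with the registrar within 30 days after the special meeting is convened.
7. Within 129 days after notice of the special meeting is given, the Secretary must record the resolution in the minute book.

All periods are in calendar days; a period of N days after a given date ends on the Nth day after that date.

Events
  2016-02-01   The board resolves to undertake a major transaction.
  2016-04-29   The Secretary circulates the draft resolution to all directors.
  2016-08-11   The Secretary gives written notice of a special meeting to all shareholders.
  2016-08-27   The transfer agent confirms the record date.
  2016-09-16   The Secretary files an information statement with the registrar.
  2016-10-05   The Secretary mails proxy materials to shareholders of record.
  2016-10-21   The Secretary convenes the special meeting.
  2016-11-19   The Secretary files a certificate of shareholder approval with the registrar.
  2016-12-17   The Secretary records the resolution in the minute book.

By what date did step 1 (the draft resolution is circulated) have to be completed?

2016-04-30

Step 1 runs from 2016-02-01, when the board resolution is passed. 89 days after 2016-02-01 is 2016-04-30.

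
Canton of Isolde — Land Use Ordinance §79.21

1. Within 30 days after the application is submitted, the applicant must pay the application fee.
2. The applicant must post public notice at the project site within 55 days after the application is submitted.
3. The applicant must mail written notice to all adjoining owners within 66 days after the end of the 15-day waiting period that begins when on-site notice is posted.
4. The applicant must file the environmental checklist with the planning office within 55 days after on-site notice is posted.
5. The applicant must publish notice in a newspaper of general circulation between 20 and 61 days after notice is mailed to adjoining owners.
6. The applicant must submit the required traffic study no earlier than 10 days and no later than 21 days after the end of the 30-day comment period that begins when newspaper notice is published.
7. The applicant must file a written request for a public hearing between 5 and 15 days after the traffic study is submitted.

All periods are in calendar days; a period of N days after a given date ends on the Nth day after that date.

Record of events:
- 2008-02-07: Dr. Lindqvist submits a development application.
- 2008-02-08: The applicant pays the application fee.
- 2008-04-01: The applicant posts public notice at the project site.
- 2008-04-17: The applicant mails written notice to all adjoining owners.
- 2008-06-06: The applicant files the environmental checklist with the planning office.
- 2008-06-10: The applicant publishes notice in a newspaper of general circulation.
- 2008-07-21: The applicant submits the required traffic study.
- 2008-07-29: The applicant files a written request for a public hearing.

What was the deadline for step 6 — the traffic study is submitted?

2008-07-31

Newspaper notice is published on 2008-06-10; the 30-day comment period therefore ends 2008-07-10, and step 6 runs from that date. The window is 10–21 days after 2008-07-10; it closes on 2008-07-31.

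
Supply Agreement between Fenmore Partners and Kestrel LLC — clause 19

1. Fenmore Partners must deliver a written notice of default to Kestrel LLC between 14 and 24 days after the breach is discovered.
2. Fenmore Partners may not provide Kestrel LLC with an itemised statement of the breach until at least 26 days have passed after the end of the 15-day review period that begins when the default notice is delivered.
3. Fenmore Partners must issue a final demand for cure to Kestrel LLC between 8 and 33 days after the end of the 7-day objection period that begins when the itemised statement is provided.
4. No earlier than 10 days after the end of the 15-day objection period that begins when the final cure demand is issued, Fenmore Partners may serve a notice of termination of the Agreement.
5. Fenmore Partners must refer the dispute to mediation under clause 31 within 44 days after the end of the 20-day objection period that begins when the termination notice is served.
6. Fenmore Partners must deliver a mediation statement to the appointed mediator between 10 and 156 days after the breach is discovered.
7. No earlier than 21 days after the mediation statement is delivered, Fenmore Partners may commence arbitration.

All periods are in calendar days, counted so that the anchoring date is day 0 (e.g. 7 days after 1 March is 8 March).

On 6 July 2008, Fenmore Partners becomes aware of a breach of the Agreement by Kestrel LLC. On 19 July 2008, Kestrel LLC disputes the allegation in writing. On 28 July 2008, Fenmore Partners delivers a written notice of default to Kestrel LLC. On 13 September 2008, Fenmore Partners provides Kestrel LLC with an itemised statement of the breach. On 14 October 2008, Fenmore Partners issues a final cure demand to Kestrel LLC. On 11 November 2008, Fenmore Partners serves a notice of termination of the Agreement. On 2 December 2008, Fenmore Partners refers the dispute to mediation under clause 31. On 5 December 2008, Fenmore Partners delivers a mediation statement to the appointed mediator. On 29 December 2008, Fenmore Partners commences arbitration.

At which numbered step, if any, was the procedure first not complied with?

Step 1: the window is 14–24 days after 6 July 2008 (when the breach is discovered), so 20 July 2008 through 30 July 2008; done 28 July 2008 — within the window.
Step 2: the earliest permitted date is 26 days after 12 August 2008 (end of the 15-day review period, which began when the default notice is delivered on 28 July 2008), i.e. 7 September 2008; done 13 September 2008, after the minimum wait.
Step 3: the window is 8–33 days after 20 September 2008 (end of the 7-day objection period, which began when the itemised statement is provided on 13 September 2008), so 28 September 2008 through 23 October 2008; done 14 October 2008, which is between those dates.
Step 4: the earliest permitted date is 10 days after 29 October 2008 (end of the 15-day objection period, which began when the final cure demand is issued on 14 October 2008), i.e. 8 November 2008; 11 November 2008 is on or after that date.
Step 5: 44 days after 1 December 2008 (end of the 20-day objection period, which began when the termination notice is served on 11 November 2008) is 14 January 2009; 2 December 2008 is within that limit.
Step 6: the window is 10–156 days after 6 July 2008 (when the breach is discovered), so 16 July 2008 through 9 December 2008; done 5 December 2008 — within the window.
Step 7: the earliest permitted date is 21 days after 5 December 2008 (when the mediation statement is delivered), i.e. 26 December 2008; done 29 December 2008 — permitted.

None — every step was satisfied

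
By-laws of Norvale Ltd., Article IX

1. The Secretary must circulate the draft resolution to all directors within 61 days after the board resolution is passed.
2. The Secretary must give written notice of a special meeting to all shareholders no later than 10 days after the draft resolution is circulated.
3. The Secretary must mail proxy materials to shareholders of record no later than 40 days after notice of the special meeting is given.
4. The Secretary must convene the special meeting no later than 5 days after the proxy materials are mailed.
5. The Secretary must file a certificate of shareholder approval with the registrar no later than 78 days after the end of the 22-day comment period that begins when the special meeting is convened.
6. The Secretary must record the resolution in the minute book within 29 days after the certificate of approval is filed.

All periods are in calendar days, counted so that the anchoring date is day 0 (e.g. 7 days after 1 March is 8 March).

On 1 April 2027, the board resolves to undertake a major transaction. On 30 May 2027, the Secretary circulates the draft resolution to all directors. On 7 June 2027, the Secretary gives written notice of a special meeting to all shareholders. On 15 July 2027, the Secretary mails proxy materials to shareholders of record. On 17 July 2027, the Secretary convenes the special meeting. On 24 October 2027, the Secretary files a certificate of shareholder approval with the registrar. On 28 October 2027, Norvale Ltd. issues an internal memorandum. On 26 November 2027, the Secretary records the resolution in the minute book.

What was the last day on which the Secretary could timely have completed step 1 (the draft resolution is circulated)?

Step 1 runs from 1 April 2027, when the board resolution is passed. 61 days after 1 April 2027 is 1 June 2027.

1 June 2027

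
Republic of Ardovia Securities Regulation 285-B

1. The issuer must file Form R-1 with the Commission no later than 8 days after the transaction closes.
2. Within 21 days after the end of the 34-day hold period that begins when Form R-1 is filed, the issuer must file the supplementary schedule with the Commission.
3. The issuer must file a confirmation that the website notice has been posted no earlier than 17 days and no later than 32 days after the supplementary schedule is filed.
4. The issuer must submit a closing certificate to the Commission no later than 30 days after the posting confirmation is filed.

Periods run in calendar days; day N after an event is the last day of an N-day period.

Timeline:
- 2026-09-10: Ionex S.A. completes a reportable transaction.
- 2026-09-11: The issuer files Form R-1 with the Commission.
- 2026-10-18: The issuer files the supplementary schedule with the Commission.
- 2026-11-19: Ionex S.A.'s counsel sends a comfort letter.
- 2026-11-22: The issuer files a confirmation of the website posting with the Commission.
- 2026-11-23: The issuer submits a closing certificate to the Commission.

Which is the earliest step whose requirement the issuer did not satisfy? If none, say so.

Step 1 — counting 8 days from 2026-09-10 (when the transaction closes) gives a deadline of 2026-09-18; done 2026-09-11 — timely.
Step 2 — counting 21 days from 2026-10-15 (end of the 34-day hold period, which began when Form R-1 is filed on 2026-09-11) gives a deadline of 2026-11-05; completed 2026-10-18, before the deadline.
Step 3 — 17 and 32 days from 2026-10-18 (when the supplementary schedule is filed) are 2026-11-04 and 2026-11-19 respectively; 2026-11-22 is 3 days past the end of the window.
The analysis stops there.

Step 3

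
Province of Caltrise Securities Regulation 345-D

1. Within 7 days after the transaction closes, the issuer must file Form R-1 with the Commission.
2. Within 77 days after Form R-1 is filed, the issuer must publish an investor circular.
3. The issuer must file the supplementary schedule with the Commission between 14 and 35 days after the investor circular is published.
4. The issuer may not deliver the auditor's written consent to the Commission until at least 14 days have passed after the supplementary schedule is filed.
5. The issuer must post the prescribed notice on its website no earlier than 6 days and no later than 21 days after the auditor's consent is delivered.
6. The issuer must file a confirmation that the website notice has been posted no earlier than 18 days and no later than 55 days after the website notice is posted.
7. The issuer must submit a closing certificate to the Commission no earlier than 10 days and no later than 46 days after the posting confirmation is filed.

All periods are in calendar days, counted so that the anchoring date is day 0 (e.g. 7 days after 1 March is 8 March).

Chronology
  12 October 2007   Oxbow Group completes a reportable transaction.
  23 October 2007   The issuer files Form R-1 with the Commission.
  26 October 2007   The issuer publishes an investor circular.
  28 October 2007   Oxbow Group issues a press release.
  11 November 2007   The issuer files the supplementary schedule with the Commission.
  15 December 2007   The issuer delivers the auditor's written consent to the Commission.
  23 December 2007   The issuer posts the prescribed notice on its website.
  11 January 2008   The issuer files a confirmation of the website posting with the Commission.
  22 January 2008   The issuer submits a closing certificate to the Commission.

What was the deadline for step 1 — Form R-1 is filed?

Step 1 runs from 12 October 2007, when the transaction closes. 7 days after 12 October 2007 is 19 October 2007.

19 October 2007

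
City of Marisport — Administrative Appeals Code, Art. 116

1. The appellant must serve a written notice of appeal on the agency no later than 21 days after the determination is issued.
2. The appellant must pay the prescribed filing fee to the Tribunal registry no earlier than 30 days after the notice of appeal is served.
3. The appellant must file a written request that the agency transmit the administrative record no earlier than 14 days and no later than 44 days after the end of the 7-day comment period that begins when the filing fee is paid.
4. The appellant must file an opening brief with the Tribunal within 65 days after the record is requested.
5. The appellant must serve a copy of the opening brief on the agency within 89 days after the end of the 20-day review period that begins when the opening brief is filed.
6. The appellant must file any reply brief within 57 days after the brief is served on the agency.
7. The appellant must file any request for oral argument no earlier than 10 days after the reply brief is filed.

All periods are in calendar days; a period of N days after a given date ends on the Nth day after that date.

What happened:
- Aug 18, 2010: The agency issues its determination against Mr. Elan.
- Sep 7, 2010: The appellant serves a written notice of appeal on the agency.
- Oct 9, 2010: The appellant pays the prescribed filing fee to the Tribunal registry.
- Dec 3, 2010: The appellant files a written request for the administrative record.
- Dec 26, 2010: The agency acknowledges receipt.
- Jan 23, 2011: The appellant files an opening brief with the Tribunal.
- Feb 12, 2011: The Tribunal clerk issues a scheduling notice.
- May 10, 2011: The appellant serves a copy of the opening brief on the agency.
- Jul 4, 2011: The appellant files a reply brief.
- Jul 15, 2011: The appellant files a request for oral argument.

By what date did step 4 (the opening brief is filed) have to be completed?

Step 4 runs from Dec 3, 2010, when the record is requested. 65 days after Dec 3, 2010 is Feb 6, 2011.

Feb 6, 2011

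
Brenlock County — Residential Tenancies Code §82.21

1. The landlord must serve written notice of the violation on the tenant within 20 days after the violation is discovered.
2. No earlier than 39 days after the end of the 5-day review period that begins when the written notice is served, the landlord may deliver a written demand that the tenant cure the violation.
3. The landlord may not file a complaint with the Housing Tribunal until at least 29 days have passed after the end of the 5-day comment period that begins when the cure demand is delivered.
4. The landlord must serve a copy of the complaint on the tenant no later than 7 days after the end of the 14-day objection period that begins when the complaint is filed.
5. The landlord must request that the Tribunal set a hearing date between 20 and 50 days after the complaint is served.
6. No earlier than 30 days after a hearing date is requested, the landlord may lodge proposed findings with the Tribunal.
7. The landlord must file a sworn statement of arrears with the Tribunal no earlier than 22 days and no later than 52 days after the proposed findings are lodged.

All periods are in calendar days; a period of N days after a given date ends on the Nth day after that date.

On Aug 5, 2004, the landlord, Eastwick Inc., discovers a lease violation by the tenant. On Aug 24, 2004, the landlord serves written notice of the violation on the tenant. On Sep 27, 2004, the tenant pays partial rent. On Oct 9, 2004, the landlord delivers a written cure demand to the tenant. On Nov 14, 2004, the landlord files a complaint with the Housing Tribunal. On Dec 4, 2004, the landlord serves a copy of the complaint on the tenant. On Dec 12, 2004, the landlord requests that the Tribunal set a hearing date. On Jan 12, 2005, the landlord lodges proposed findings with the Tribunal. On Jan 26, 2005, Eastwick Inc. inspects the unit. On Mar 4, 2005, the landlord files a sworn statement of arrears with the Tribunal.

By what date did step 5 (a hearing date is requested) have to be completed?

Step 5 runs from Dec 4, 2004, when the complaint is served. The window is 20–50 days after Dec 4, 2004; it closes on Jan 23, 2005.

Jan 23, 2005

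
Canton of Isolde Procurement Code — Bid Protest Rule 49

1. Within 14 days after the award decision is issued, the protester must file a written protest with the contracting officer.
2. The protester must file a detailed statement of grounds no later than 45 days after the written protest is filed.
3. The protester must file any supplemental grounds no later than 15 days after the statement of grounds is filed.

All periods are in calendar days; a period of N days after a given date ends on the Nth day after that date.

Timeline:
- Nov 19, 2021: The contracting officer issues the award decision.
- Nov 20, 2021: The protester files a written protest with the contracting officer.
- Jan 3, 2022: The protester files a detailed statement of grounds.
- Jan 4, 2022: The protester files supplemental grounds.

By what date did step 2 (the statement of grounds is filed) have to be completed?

Step 2 runs from Nov 20, 2021, when the written protest is filed. 45 days after Nov 20, 2021 is Jan 4, 2022.

Jan 4, 2022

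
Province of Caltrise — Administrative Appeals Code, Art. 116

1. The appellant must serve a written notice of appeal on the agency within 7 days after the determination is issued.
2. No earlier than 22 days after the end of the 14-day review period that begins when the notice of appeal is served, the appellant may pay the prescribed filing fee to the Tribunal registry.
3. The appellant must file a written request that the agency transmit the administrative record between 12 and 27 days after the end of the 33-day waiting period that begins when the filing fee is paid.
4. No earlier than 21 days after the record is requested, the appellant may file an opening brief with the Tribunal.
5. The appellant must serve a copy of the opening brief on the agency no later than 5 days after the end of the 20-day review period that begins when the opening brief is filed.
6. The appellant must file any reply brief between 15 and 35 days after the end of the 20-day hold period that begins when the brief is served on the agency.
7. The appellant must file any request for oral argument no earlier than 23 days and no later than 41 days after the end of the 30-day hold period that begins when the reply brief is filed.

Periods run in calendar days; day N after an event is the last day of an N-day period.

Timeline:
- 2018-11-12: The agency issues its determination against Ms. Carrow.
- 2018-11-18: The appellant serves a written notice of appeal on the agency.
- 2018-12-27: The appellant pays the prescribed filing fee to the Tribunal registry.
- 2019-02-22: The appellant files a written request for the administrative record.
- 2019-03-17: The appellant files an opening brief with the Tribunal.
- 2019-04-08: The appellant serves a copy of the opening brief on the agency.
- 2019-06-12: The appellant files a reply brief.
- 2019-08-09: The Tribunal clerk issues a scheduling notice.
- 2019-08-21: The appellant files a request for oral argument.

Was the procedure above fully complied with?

Step 1 — counting 7 days from 2018-11-12 (when the determination is issued) gives a deadline of 2018-11-19; 2018-11-18 is within that limit.
Step 2 — must wait 22 days from 2018-12-02 (end of the 14-day review period, which began when the notice of appeal is served on 2018-11-18), so not before 2018-12-24; 2018-12-27 is on or after that date.
Step 3 — 12 and 27 days from 2019-01-29 (end of the 33-day waiting period, which began when the filing fee is paid on 2018-12-27) are 2019-02-10 and 2019-02-25 respectively; 2019-02-22 falls inside that range.
Step 4 — must wait 21 days from 2019-02-22 (when the record is requested), so not before 2019-03-15; 2019-03-17 is on or after that date.
Step 5 — counting 5 days from 2019-04-06 (end of the 20-day review period, which began when the opening brief is filed on 2019-03-17) gives a deadline of 2019-04-11; done 2019-04-08 — timely.
Step 6 — 15 and 35 days from 2019-04-28 (end of the 20-day hold period, which began when the brief is served on the agency on 2019-04-08) are 2019-05-13 and 2019-06-02 respectively; 2019-06-12 is 10 days past the end of the window.
Later steps need not be reached.

No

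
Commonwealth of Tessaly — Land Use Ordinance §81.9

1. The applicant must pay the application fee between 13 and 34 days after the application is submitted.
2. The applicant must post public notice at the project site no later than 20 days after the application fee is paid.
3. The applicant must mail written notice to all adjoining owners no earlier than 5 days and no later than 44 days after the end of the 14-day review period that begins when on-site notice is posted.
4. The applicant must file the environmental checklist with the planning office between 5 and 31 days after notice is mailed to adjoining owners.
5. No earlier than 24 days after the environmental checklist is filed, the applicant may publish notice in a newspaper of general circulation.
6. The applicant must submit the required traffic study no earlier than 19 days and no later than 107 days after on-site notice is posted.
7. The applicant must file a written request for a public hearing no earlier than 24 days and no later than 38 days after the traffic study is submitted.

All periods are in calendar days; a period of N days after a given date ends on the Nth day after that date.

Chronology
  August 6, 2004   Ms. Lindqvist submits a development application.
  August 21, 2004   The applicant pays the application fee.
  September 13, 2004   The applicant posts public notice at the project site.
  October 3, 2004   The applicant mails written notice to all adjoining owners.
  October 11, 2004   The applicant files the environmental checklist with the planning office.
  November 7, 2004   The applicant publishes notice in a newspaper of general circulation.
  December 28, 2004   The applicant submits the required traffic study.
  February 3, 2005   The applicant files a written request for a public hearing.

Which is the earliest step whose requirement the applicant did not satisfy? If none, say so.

Step 1 — 13 and 34 days from August 6, 2004 (when the application is submitted) are August 19, 2004 and September 9, 2004 respectively; done August 21, 2004, which is between those dates.
Step 2 — counting 20 days from August 21, 2004 (when the application fee is paid) gives a deadline of September 10, 2004; done September 13, 2004 — 3 days late.

Step 2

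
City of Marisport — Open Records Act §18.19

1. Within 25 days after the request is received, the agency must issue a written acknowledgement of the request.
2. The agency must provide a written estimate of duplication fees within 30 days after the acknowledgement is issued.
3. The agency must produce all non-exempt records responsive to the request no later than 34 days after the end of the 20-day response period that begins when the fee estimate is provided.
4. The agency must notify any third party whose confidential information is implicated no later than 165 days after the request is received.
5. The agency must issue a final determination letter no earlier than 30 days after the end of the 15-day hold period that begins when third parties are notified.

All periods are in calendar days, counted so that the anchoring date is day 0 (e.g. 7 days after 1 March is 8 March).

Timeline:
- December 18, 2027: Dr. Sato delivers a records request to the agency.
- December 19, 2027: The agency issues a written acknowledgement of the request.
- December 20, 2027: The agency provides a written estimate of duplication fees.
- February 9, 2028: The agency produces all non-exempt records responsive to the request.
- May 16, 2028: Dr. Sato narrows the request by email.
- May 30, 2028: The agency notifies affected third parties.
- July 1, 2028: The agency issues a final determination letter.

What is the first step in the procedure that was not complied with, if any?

(1) due by December 18, 2027 + 25 days = January 12, 2028; December 19, 2027 is within that limit.
(2) due by December 19, 2027 + 30 days = January 18, 2028; completed December 20, 2027, before the deadline.
(3) due by January 9, 2028 + 34 days = February 12, 2028; completed February 9, 2028, before the deadline.
(4) due by December 18, 2027 + 165 days = May 31, 2028; May 30, 2028 is within that limit.
(5) permitted from June 14, 2028 + 30 days = July 14, 2028 onward; done July 1, 2028 — 13 days too early.

Step 5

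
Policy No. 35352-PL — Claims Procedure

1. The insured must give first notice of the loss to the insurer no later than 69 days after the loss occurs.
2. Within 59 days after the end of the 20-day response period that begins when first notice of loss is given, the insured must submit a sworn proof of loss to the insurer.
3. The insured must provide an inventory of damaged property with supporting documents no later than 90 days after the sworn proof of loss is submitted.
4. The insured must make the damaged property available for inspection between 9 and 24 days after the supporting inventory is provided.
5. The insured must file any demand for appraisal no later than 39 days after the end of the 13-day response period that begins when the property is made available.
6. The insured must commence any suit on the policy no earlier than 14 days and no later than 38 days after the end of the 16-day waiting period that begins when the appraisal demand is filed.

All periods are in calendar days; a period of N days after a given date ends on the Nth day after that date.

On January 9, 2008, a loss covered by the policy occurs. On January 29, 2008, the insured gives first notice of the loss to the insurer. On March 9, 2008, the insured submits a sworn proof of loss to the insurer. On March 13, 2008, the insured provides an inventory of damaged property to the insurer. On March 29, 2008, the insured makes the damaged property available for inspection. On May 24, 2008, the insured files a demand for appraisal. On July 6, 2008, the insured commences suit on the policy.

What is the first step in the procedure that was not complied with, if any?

Step 1 — counting 69 days from January 9, 2008 (when the loss occurs) gives a deadline of March 18, 2008; January 29, 2008 is within that limit.
Step 2 — counting 59 days from February 18, 2008 (end of the 20-day response period, which began when first notice of loss is given on January 29, 2008) gives a deadline of April 17, 2008; done March 9, 2008 — timely.
Step 3 — counting 90 days from March 9, 2008 (when the sworn proof of loss is submitted) gives a deadline of June 7, 2008; March 13, 2008 is within that limit.
Step 4 — 9 and 24 days from March 13, 2008 (when the supporting inventory is provided) are March 22, 2008 and April 6, 2008 respectively; done March 29, 2008, which is between those dates.
Step 5 — counting 39 days from April 11, 2008 (end of the 13-day response period, which began when the property is made available on March 29, 2008) gives a deadline of May 20, 2008; not done until May 24, 2008, 4 days after the deadline.

Step 5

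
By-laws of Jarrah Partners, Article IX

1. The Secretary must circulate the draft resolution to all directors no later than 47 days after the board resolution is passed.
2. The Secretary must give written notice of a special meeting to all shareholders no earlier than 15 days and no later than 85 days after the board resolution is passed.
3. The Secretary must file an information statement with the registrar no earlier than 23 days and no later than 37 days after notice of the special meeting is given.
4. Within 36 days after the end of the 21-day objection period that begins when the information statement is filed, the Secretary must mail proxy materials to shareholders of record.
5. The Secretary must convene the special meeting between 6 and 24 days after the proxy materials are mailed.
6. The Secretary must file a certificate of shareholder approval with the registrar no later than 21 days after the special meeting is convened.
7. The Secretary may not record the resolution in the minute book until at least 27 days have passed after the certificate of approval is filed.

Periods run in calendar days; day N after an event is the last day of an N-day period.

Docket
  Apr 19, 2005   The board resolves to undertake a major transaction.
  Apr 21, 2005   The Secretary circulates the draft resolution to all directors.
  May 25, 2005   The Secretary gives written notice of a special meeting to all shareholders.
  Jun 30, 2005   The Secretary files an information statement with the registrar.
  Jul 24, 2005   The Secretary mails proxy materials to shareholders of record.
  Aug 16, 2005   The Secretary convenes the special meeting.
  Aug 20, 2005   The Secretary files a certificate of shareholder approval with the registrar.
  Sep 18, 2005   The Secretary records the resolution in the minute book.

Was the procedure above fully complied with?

Step 1 — counting 47 days from Apr 19, 2005 (when the board resolution is passed) gives a deadline of Jun 5, 2005; completed Apr 21, 2005, before the deadline.
Step 2 — 15 and 85 days from Apr 19, 2005 (when the board resolution is passed) are May 4, 2005 and Jul 13, 2005 respectively; done May 25, 2005, which is between those dates.
Step 3 — 23 and 37 days from May 25, 2005 (when notice of the special meeting is given) are Jun 17, 2005 and Jul 1, 2005 respectively; done Jun 30, 2005, which is between those dates.
Step 4 — counting 36 days from Jul 21, 2005 (end of the 21-day objection period, which began when the information statement is filed on Jun 30, 2005) gives a deadline of Aug 26, 2005; completed Jul 24, 2005, before the deadline.
Step 5 — 6 and 24 days from Jul 24, 2005 (when the proxy materials are mailed) are Jul 30, 2005 and Aug 17, 2005 respectively; Aug 16, 2005 falls inside that range.
Step 6 — counting 21 days from Aug 16, 2005 (when the special meeting is convened) gives a deadline of Sep 6, 2005; completed Aug 20, 2005, before the deadline.
Step 7 — must wait 27 days from Aug 20, 2005 (when the certificate of approval is filed), so not before Sep 16, 2005; done Sep 18, 2005, after the minimum wait.

Yes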